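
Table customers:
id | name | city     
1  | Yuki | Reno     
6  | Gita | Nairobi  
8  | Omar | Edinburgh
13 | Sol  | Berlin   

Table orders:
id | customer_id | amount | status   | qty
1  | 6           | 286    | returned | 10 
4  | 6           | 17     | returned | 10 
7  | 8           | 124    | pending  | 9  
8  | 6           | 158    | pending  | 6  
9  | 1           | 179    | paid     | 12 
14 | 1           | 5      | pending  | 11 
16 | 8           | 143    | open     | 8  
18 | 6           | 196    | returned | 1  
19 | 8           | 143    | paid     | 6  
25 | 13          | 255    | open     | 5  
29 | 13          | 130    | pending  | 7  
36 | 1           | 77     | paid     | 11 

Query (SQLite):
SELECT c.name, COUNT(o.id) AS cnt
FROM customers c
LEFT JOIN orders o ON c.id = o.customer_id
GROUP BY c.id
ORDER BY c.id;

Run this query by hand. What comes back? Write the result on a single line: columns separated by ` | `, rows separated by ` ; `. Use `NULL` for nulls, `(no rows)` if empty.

LEFT JOIN keeps every customers row; unmatched ones get NULL for orders columns.
Group by customers.id and compute COUNT(o.id). COUNT(col) of an all-NULL group is 0.
  1: ids {9, 14, 36} → COUNT(o.id)=3
  6: ids {1, 4, 8, 18} → COUNT(o.id)=4
  8: ids {7, 16, 19} → COUNT(o.id)=3
  13: ids {25, 29} → COUNT(o.id)=2

Yuki | 3 ; Gita | 4 ; Omar | 3 ; Sol | 2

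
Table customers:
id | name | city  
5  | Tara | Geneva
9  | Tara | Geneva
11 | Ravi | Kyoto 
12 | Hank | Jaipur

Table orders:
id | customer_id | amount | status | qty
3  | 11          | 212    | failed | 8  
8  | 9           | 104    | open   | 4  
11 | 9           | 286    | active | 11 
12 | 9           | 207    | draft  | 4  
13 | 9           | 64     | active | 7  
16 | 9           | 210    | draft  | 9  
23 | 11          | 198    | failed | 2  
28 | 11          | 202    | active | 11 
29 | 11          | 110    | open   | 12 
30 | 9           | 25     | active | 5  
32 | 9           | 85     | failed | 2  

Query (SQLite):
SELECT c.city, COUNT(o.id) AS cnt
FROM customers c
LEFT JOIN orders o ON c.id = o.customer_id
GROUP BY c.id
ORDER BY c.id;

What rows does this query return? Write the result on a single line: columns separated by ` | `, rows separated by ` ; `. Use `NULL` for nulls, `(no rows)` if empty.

Geneva | 0 ; Geneva | 7 ; Kyoto | 4 ; Jaipur | 0

LEFT JOIN keeps every customers row; unmatched ones get NULL for orders columns.
Group by customers.id and compute COUNT(o.id). COUNT(col) of an all-NULL group is 0.
  5: ids {—} → COUNT(o.id)=0
  9: ids {8, 11, 12, 13, 16, 30, 32} → COUNT(o.id)=7
  11: ids {3, 23, 28, 29} → COUNT(o.id)=4
  12: ids {—} → COUNT(o.id)=0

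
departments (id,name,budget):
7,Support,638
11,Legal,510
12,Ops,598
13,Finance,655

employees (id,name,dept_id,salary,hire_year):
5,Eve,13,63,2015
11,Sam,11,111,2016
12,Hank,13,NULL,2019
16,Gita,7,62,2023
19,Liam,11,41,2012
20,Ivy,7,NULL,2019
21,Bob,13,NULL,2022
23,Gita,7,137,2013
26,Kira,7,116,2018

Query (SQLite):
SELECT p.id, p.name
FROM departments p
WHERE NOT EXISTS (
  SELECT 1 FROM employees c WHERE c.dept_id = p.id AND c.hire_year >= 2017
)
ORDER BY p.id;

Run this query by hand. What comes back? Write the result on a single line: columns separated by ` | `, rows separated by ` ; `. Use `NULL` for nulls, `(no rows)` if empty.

For each departments row, check whether any employees with matching dept_id has hire_year >= 2017.
Keep rows where that is false.

11 | Legal ; 12 | Ops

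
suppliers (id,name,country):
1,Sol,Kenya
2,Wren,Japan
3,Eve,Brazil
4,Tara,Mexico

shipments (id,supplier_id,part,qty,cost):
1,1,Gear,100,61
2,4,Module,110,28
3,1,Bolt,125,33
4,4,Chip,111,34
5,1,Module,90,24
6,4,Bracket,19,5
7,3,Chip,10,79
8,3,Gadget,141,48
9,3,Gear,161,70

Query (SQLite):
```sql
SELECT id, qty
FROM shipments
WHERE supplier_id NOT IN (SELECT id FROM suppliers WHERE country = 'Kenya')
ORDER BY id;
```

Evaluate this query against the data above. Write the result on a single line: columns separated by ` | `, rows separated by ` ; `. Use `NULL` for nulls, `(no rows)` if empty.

2 | 110 ; 4 | 111 ; 6 | 19 ; 7 | 10 ; 8 | 141 ; 9 | 161

Inner query: suppliers.id where country = 'Kenya'.
Outer: keep shipments rows whose supplier_id is not in that set.
Inner query → {1}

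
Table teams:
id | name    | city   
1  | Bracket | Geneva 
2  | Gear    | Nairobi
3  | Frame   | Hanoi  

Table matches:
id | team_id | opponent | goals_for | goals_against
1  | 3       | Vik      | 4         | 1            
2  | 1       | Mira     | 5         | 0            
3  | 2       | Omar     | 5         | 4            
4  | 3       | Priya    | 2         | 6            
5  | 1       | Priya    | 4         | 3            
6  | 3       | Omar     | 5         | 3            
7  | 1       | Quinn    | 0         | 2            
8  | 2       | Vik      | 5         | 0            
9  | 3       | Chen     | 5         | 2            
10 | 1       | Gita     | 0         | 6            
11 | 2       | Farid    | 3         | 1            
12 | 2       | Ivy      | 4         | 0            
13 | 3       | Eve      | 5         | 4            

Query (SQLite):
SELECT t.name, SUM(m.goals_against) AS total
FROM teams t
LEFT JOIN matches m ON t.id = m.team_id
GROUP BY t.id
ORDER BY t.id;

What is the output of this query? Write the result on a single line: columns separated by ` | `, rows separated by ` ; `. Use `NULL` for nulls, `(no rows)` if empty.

Bracket | 11 ; Gear | 5 ; Frame | 16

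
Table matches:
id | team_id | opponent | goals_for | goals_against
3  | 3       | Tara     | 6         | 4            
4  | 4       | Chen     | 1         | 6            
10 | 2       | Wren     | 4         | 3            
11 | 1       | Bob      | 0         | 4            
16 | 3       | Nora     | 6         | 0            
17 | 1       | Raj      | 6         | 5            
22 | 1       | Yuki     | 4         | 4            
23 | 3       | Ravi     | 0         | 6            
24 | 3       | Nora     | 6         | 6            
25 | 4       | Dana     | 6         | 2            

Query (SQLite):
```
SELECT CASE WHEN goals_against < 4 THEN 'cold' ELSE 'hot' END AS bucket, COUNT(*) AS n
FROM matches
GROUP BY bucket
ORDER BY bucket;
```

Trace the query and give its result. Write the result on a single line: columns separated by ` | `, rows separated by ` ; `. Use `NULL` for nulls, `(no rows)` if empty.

Bucket rows by goals_against < 4 → 'cold' else 'hot'; count each bucket.

cold | 3 ; hot | 7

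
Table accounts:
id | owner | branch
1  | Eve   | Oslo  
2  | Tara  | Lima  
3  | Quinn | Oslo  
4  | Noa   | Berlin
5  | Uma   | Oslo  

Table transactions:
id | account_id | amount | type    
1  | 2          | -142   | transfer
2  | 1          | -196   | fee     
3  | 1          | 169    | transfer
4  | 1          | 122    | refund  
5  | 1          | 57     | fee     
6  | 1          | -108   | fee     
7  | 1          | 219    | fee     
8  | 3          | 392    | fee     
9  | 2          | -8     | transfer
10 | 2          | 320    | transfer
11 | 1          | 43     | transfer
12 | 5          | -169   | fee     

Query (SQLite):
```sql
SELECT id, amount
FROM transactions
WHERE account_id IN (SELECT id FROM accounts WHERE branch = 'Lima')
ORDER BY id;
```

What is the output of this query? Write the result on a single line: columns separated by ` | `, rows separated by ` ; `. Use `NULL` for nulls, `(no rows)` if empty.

1 | -142 ; 9 | -8 ; 10 | 320

Inner query: accounts.id where branch = 'Lima'.
Outer: keep transactions rows whose account_id is in that set.
Inner query → {2}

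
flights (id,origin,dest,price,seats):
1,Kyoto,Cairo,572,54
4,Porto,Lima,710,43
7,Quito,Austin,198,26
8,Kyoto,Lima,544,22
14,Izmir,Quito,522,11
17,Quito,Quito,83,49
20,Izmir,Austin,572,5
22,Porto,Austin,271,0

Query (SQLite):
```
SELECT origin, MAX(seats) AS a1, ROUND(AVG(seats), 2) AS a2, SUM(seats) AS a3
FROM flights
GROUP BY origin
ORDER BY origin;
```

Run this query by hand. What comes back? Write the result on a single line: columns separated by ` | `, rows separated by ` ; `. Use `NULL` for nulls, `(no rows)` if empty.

Group flights by origin.
Per group compute: MAX(seats), ROUND(AVG(seats), 2), SUM(seats).
  Izmir: ids {14, 20} → MAX(seats)=11, ROUND(AVG(seats), 2)=8, SUM(seats)=16
  Kyoto: ids {1, 8} → MAX(seats)=54, ROUND(AVG(seats), 2)=38, SUM(seats)=76
  Porto: ids {4, 22} → MAX(seats)=43, ROUND(AVG(seats), 2)=21.5, SUM(seats)=43
  Quito: ids {7, 17} → MAX(seats)=49, ROUND(AVG(seats), 2)=37.5, SUM(seats)=75

Izmir | 11 | 8 | 16 ; Kyoto | 54 | 38 | 76 ; Porto | 43 | 21.5 | 43 ; Quito | 49 | 37.5 | 75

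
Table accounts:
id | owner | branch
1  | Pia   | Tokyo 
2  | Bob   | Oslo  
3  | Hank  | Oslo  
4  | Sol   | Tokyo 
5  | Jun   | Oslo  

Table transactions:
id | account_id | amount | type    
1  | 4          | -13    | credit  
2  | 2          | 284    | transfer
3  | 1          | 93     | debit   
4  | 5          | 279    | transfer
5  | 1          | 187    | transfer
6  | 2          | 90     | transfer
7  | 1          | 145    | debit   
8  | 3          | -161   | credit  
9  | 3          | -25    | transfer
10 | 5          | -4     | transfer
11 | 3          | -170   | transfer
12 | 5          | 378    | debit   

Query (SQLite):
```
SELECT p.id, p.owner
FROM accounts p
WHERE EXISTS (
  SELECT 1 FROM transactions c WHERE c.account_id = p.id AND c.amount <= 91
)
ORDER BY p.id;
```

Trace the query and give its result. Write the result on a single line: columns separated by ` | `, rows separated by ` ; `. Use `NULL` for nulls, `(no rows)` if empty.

2 | Bob ; 3 | Hank ; 4 | Sol ; 5 | Jun

For each accounts row, check whether any transactions with matching account_id has amount <= 91.
Keep rows where that is true.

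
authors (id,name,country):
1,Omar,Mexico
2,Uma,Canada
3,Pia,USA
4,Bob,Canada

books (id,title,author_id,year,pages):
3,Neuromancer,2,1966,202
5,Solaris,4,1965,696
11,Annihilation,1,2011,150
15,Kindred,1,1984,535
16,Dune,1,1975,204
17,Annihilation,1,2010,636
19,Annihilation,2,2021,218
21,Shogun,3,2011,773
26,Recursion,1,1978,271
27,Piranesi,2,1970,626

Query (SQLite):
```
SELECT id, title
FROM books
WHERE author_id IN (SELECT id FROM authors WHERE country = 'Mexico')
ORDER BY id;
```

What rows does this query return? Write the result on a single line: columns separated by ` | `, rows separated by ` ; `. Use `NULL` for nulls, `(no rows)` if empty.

11 | Annihilation ; 15 | Kindred ; 16 | Dune ; 17 | Annihilation ; 26 | Recursion

Inner query: authors.id where country = 'Mexico'.
Outer: keep books rows whose author_id is in that set.
Inner query → {1}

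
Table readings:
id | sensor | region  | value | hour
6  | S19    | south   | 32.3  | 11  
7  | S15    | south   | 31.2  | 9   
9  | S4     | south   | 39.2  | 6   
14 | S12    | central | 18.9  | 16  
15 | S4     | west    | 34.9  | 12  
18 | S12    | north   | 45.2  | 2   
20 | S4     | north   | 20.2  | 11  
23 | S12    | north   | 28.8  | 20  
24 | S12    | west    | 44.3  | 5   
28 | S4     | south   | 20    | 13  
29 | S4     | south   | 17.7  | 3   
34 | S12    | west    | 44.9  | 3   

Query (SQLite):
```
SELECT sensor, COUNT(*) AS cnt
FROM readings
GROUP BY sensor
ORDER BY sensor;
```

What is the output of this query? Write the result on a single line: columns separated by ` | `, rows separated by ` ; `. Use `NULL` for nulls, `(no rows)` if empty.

S12 | 5 ; S15 | 1 ; S19 | 1 ; S4 | 5

Partition readings by sensor; compute COUNT(*) within each group.
  S12: ids {14, 18, 23, 24, 34} → COUNT(*)=5
  S15: ids {7} → COUNT(*)=1
  S19: ids {6} → COUNT(*)=1
  S4: ids {9, 15, 20, 28, 29} → COUNT(*)=5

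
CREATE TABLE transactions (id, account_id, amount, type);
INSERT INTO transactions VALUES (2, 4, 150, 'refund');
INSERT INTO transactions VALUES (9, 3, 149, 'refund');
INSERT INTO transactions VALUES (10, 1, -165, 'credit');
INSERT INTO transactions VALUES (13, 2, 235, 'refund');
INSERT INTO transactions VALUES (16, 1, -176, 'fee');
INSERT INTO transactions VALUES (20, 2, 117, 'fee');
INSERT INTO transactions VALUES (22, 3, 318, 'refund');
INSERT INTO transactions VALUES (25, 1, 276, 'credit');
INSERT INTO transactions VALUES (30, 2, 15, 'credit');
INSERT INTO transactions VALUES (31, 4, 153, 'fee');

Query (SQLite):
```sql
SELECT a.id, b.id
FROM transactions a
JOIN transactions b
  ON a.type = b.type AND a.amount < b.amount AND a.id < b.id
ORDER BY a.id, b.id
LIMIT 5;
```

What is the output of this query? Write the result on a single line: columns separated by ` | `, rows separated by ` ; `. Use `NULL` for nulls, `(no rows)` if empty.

2 | 13 ; 2 | 22 ; 9 | 13 ; 9 | 22 ; 10 | 25

Pairs (a,b) with same type, a.amount < b.amount, a.id < b.id.
type groups: credit:{10,25,30} fee:{16,20,31} refund:{2,9,13,22}
Ordered by (a.id, b.id); first 5.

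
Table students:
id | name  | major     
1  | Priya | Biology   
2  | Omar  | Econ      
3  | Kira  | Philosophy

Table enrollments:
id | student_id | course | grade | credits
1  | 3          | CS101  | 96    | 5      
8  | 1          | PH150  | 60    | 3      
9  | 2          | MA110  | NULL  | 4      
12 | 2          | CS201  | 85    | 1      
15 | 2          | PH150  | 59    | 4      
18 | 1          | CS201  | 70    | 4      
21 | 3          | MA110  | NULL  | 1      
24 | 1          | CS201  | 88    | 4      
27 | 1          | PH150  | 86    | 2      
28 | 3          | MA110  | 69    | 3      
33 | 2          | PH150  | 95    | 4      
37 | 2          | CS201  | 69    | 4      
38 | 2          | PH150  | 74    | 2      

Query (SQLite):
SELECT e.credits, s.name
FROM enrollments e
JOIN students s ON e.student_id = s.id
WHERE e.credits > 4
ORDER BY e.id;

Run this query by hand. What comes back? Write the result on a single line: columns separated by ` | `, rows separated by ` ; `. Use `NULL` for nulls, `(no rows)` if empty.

Each enrollments row matches the students row where student_id = students.id.
Then keep rows with e.credits > 4.

5 | Kira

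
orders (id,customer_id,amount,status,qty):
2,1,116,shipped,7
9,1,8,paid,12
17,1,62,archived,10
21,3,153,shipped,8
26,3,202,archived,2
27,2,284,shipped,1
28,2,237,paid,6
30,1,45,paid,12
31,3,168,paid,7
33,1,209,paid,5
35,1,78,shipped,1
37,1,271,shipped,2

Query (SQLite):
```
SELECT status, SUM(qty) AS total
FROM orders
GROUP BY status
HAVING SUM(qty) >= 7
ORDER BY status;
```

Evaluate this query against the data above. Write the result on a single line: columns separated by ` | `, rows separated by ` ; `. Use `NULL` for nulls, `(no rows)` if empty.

Partition orders by status; compute SUM(qty) within each group.
HAVING: keep groups where SUM(qty) >= 7.
  archived: ids {17, 26} → SUM(qty)=12
  paid: ids {9, 28, 30, 31, 33} → SUM(qty)=42
  shipped: ids {2, 21, 27, 35, 37} → SUM(qty)=19

archived | 12 ; paid | 42 ; shipped | 19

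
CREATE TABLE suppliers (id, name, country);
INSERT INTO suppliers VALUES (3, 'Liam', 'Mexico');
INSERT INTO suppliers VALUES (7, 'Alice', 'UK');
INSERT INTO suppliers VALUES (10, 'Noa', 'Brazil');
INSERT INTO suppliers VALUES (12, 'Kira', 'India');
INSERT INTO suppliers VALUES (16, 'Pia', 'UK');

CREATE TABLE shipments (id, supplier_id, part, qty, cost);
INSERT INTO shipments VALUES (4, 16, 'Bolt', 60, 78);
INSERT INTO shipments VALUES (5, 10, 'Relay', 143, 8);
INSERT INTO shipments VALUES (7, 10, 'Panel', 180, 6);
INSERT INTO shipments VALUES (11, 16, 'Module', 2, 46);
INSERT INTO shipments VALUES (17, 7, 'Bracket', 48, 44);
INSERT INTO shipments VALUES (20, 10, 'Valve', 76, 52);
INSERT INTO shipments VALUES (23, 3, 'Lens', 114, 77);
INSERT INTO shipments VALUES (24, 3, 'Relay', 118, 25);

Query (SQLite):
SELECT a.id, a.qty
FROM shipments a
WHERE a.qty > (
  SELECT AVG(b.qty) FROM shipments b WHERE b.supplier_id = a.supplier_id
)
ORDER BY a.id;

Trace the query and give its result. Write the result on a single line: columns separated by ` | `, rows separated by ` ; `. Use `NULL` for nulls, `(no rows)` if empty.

For each shipments row a, compute AVG(qty) over rows sharing a.supplier_id.
Keep row a if a.qty > that per-group AVG.
  supplier_id=3: AVG(qty) = 116.0
  supplier_id=7: AVG(qty) = 48.0
  supplier_id=10: AVG(qty) = 133.0
  supplier_id=16: AVG(qty) = 31.0

4 | 60 ; 5 | 143 ; 7 | 180 ; 24 | 118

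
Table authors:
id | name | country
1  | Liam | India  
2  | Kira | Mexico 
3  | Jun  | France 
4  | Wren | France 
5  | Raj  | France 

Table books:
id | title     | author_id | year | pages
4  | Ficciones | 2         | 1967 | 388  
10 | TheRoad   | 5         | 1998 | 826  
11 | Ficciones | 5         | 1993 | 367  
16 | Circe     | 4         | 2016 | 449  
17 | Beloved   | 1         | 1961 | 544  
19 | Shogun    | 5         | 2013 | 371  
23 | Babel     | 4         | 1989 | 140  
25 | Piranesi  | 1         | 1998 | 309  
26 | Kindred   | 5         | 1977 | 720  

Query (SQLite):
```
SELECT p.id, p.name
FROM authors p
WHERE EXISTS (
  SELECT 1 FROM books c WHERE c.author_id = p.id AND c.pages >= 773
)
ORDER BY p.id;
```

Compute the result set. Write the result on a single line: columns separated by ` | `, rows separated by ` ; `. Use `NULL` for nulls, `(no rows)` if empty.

For each authors row, check whether any books with matching author_id has pages >= 773.
Keep rows where that is true.

5 | Raj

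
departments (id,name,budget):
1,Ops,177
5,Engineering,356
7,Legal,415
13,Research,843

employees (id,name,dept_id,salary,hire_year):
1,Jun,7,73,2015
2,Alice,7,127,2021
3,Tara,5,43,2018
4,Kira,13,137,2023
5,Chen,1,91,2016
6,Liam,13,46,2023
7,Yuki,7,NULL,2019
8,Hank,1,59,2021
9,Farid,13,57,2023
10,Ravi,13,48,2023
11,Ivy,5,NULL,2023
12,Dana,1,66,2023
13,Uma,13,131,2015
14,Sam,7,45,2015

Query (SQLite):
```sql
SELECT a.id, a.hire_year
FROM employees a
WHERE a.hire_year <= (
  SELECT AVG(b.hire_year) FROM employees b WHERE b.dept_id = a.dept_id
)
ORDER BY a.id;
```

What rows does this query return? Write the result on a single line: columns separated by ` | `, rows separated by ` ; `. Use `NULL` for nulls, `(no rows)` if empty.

For each employees row a, compute AVG(hire_year) over rows sharing a.dept_id.
Keep row a if a.hire_year <= that per-group AVG.
  dept_id=1: AVG(hire_year) = 2020.0
  dept_id=5: AVG(hire_year) = 2020.5
  dept_id=7: AVG(hire_year) = 2017.5
  dept_id=13: AVG(hire_year) = 2021.4

1 | 2015 ; 3 | 2018 ; 5 | 2016 ; 13 | 2015 ; 14 | 2015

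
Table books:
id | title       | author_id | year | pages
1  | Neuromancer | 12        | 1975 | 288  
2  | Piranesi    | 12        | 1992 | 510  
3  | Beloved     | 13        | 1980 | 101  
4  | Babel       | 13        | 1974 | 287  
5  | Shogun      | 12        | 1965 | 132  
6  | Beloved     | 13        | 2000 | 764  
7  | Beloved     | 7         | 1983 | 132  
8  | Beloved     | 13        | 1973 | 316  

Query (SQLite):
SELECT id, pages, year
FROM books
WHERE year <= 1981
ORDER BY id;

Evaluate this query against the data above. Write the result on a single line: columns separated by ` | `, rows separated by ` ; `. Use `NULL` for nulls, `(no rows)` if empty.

1 | 288 | 1975 ; 3 | 101 | 1980 ; 4 | 287 | 1974 ; 5 | 132 | 1965 ; 8 | 316 | 1973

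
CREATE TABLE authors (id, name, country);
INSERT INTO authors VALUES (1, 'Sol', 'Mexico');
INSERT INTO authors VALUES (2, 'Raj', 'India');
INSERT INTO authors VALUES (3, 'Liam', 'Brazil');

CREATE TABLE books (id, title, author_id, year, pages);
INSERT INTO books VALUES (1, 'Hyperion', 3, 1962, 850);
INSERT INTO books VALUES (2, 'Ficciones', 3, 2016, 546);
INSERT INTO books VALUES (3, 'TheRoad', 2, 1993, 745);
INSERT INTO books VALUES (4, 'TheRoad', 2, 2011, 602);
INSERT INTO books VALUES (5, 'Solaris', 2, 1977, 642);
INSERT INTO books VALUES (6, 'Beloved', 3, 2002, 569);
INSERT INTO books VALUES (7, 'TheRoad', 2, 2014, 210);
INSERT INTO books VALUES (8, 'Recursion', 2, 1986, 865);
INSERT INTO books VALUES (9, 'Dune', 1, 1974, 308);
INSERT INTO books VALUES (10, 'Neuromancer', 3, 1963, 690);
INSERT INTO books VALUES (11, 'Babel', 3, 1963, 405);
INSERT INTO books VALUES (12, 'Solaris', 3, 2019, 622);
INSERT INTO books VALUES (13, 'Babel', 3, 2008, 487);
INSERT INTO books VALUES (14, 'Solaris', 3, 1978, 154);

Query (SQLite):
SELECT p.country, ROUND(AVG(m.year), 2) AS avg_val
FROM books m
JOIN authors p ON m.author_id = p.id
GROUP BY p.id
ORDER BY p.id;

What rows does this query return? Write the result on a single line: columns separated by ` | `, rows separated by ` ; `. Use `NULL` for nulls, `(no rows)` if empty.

Join each books row to its authors via author_id.
Group joined rows by authors.id; compute ROUND(AVG(m.year), 2) per group.
  1: ids {9} → ROUND(AVG(m.year), 2)=1974
  2: ids {3, 4, 5, 7, 8} → ROUND(AVG(m.year), 2)=1996.2
  3: ids {1, 2, 6, 10, 11, 12, 13, 14} → ROUND(AVG(m.year), 2)=1988.88

Mexico | 1974 ; India | 1996.2 ; Brazil | 1988.88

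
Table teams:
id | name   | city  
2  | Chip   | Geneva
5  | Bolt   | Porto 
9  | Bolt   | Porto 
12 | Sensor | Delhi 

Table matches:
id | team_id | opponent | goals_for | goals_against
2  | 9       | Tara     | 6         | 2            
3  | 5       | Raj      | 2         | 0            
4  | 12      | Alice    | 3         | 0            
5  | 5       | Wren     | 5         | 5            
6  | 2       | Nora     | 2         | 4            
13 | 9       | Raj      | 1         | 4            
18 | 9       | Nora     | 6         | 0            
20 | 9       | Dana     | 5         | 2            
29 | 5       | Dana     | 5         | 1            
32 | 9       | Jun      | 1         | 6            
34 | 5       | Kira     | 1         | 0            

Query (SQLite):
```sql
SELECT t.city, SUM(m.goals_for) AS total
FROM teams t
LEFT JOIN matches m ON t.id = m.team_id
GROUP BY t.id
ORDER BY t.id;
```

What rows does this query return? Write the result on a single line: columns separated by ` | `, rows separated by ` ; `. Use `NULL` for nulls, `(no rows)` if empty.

Geneva | 2 ; Porto | 13 ; Porto | 19 ; Delhi | 3

LEFT JOIN keeps every teams row; unmatched ones get NULL for matches columns.
Group by teams.id and compute SUM(m.goals_for). SUM over an all-NULL group is NULL.
  2: ids {6} → SUM(m.goals_for)=2
  5: ids {3, 5, 29, 34} → SUM(m.goals_for)=13
  9: ids {2, 13, 18, 20, 32} → SUM(m.goals_for)=19
  12: ids {4} → SUM(m.goals_for)=3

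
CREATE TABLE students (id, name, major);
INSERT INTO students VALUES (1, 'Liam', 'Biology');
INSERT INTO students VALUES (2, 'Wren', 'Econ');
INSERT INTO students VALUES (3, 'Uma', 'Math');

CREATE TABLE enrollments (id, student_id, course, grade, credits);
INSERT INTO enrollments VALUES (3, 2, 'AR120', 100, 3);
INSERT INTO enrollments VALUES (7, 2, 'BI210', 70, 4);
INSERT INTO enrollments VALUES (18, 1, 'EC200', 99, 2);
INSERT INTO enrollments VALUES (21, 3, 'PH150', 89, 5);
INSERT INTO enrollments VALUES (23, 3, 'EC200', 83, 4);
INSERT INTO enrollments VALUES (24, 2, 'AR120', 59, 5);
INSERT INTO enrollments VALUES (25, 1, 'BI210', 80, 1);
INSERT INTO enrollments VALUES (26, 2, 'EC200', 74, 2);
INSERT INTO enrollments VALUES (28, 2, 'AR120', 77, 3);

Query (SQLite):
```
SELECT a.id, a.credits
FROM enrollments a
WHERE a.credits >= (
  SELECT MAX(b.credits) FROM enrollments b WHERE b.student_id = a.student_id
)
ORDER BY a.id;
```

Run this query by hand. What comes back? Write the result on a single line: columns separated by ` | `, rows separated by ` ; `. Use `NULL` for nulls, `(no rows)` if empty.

18 | 2 ; 21 | 5 ; 24 | 5

For each enrollments row a, compute MAX(credits) over rows sharing a.student_id.
Keep row a if a.credits >= that per-group MAX.
  student_id=1: MAX(credits) = 2
  student_id=2: MAX(credits) = 5
  student_id=3: MAX(credits) = 5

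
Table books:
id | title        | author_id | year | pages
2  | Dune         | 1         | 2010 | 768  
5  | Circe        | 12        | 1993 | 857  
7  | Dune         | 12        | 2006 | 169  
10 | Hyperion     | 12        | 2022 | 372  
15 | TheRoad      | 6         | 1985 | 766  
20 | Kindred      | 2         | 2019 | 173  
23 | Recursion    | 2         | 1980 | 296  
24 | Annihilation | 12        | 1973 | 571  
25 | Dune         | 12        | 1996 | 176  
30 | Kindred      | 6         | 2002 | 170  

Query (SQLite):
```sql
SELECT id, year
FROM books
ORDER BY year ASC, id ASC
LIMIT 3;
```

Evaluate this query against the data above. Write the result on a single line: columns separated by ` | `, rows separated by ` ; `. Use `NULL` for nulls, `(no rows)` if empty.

Sort by year asc, tiebreak id asc: (1973, id=24), (1980, id=23), (1985, id=15), (1993, id=5), (1996, id=25), (2002, id=30) …. Take first 3.

24 | 1973 ; 23 | 1980 ; 15 | 1985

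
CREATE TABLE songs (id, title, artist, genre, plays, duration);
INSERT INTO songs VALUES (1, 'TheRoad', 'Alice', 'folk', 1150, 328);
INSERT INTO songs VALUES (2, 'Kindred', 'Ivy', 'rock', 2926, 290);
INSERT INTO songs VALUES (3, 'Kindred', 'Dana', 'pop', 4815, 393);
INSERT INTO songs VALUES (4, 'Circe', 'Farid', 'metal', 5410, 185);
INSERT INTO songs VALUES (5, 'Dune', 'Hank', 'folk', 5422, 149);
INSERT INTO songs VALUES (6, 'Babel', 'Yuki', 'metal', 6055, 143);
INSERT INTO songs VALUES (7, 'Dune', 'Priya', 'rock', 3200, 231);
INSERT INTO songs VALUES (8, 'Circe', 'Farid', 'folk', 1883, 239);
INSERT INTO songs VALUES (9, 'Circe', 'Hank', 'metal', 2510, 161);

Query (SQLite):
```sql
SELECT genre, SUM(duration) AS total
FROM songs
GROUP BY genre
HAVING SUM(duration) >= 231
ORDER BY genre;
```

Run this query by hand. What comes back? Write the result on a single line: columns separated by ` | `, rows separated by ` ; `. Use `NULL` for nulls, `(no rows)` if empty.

folk | 716 ; metal | 489 ; pop | 393 ; rock | 521

Partition songs by genre; compute SUM(duration) within each group.
HAVING: keep groups where SUM(duration) >= 231.
  folk: ids {1, 5, 8} → SUM(duration)=716
  metal: ids {4, 6, 9} → SUM(duration)=489
  pop: ids {3} → SUM(duration)=393
  rock: ids {2, 7} → SUM(duration)=521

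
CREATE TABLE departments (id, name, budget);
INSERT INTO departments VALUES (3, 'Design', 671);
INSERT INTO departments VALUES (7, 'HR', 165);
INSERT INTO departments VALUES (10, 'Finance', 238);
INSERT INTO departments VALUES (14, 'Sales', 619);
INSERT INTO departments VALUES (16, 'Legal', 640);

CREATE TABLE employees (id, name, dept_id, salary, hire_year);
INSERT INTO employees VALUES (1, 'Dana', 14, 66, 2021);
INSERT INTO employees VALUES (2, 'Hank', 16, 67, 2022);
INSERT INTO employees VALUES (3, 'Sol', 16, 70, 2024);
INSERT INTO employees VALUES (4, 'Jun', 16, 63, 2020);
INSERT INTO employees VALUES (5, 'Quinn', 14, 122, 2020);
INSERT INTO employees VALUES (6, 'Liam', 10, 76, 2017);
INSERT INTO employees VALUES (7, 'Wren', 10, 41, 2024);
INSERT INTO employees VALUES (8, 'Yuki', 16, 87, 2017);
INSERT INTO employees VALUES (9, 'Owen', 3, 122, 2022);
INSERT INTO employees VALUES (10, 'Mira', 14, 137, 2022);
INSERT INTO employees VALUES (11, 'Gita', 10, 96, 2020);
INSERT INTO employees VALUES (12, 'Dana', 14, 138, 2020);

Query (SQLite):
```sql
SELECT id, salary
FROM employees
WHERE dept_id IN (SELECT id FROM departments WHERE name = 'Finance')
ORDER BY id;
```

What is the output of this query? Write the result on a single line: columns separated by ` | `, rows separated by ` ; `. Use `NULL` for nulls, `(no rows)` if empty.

Inner query: departments.id where name = 'Finance'.
Outer: keep employees rows whose dept_id is in that set.
Inner query → {10}

6 | 76 ; 7 | 41 ; 11 | 96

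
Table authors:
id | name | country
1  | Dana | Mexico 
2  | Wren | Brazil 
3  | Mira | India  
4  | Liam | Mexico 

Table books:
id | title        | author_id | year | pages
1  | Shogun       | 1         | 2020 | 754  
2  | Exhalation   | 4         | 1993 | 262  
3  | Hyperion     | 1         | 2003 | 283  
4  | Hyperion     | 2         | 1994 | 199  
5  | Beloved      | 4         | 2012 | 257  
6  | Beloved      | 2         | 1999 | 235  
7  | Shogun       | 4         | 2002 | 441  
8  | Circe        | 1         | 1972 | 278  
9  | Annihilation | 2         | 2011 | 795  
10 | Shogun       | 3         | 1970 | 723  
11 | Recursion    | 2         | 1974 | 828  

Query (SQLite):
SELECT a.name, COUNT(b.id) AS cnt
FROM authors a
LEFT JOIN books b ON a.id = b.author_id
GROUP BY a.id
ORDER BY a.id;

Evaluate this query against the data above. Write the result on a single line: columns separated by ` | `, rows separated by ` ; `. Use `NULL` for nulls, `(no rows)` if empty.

Dana | 3 ; Wren | 4 ; Mira | 1 ; Liam | 3

LEFT JOIN keeps every authors row; unmatched ones get NULL for books columns.
Group by authors.id and compute COUNT(b.id). COUNT(col) of an all-NULL group is 0.
  1: ids {1, 3, 8} → COUNT(b.id)=3
  2: ids {4, 6, 9, 11} → COUNT(b.id)=4
  3: ids {10} → COUNT(b.id)=1
  4: ids {2, 5, 7} → COUNT(b.id)=3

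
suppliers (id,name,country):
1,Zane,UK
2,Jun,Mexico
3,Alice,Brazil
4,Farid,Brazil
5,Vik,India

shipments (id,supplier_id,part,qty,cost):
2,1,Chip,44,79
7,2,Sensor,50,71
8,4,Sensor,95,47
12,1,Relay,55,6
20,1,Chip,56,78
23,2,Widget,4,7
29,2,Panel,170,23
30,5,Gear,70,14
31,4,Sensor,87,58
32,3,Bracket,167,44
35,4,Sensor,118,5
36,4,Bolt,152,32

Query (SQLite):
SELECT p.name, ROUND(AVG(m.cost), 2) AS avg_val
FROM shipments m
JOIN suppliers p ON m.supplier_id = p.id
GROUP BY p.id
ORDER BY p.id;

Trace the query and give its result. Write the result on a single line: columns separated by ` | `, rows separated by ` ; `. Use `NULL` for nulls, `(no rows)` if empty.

Join each shipments row to its suppliers via supplier_id.
Group joined rows by suppliers.id; compute ROUND(AVG(m.cost), 2) per group.
  1: ids {2, 12, 20} → ROUND(AVG(m.cost), 2)=54.33
  2: ids {7, 23, 29} → ROUND(AVG(m.cost), 2)=33.67
  3: ids {32} → ROUND(AVG(m.cost), 2)=44
  4: ids {8, 31, 35, 36} → ROUND(AVG(m.cost), 2)=35.5
  5: ids {30} → ROUND(AVG(m.cost), 2)=14

Zane | 54.33 ; Jun | 33.67 ; Alice | 44 ; Farid | 35.5 ; Vik | 14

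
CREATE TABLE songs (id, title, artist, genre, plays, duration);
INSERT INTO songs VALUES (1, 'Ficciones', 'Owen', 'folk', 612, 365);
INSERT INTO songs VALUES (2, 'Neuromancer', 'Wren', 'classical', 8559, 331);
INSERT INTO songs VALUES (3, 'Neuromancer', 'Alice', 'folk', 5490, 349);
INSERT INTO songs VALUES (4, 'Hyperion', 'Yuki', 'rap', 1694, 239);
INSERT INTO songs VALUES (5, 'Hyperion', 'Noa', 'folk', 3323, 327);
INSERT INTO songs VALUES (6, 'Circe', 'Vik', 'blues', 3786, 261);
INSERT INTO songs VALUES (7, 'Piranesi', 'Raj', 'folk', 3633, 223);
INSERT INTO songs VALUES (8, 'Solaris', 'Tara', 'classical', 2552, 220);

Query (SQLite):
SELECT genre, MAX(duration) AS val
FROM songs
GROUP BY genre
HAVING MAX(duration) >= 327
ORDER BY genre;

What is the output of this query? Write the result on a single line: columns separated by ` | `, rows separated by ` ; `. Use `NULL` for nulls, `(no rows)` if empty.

Partition songs by genre; compute MAX(duration) within each group.
HAVING: keep groups where MAX(duration) >= 327.
  blues: ids {6} → MAX(duration)=261
  classical: ids {2, 8} → MAX(duration)=331
  folk: ids {1, 3, 5, 7} → MAX(duration)=365
  rap: ids {4} → MAX(duration)=239

classical | 331 ; folk | 365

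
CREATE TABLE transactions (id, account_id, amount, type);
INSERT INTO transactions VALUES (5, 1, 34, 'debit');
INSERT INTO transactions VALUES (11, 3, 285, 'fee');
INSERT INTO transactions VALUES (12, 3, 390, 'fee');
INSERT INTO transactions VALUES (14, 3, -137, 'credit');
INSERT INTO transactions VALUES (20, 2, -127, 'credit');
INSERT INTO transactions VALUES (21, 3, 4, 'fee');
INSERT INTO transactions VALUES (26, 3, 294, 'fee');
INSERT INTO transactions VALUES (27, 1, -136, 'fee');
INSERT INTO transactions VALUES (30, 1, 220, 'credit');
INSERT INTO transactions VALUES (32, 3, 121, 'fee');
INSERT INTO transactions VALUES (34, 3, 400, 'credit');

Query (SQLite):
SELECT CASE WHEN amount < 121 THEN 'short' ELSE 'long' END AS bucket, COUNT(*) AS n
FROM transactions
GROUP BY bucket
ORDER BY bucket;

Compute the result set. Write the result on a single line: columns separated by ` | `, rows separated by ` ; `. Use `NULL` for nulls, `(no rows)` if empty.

long | 6 ; short | 5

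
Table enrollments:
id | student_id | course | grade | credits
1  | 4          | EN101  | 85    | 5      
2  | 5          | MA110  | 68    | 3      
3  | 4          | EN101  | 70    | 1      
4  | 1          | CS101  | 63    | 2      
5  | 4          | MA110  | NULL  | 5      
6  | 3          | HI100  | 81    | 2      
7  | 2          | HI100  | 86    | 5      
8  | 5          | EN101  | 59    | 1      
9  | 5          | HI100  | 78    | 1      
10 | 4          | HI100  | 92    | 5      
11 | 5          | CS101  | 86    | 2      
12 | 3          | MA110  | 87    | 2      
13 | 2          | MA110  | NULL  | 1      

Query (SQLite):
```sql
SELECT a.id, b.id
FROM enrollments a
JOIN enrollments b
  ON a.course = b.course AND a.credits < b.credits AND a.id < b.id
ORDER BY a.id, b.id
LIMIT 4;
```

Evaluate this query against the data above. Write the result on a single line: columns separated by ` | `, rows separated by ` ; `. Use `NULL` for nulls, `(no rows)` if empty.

Pairs (a,b) with same course, a.credits < b.credits, a.id < b.id.
course groups: CS101:{4,11} EN101:{1,3,8} HI100:{6,7,9,10} MA110:{2,5,12,13}
Ordered by (a.id, b.id); first 4.

2 | 5 ; 6 | 7 ; 6 | 10 ; 9 | 10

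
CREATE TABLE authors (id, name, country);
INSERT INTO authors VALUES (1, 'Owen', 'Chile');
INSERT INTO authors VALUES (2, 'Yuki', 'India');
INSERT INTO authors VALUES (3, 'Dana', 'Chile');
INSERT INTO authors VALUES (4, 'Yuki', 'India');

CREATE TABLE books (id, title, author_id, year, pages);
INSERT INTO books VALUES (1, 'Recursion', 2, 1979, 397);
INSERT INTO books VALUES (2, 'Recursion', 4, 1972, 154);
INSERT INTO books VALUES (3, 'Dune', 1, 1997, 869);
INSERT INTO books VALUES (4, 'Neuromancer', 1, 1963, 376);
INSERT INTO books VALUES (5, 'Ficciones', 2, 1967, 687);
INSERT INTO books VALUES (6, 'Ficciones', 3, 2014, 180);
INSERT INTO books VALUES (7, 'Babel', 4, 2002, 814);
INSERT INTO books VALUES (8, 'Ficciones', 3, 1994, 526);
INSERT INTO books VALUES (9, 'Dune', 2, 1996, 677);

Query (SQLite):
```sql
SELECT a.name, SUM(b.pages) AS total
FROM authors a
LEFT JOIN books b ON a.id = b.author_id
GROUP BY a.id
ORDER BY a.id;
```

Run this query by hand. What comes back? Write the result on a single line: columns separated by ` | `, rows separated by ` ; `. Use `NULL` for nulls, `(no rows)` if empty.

LEFT JOIN keeps every authors row; unmatched ones get NULL for books columns.
Group by authors.id and compute SUM(b.pages). SUM over an all-NULL group is NULL.
  1: ids {3, 4} → SUM(b.pages)=1245
  2: ids {1, 5, 9} → SUM(b.pages)=1761
  3: ids {6, 8} → SUM(b.pages)=706
  4: ids {2, 7} → SUM(b.pages)=968

Owen | 1245 ; Yuki | 1761 ; Dana | 706 ; Yuki | 968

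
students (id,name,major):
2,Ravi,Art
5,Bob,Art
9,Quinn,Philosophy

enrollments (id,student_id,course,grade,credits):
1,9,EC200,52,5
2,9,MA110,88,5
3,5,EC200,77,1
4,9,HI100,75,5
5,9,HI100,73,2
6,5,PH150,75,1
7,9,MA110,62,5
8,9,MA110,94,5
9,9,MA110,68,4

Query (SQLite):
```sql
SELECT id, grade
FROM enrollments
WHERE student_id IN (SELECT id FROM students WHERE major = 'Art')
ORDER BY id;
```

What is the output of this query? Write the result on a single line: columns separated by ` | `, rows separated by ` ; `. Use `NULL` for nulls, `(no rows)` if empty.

Inner query: students.id where major = 'Art'.
Outer: keep enrollments rows whose student_id is in that set.
Inner query → {2, 5}

3 | 77 ; 6 | 75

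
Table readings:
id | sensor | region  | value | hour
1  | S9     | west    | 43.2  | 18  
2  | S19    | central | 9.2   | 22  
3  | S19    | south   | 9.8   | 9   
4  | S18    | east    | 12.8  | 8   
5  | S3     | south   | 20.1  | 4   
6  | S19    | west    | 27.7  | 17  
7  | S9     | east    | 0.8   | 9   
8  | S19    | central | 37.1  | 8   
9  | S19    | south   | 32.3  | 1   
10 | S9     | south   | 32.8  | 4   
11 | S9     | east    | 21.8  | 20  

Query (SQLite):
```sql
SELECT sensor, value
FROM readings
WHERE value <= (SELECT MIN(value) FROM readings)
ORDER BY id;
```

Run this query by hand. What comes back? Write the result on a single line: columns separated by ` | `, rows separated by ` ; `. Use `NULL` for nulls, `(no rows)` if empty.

Scalar subquery: MIN(value) over all readings rows = 0.8.
Keep rows where value <= that value.

S9 | 0.8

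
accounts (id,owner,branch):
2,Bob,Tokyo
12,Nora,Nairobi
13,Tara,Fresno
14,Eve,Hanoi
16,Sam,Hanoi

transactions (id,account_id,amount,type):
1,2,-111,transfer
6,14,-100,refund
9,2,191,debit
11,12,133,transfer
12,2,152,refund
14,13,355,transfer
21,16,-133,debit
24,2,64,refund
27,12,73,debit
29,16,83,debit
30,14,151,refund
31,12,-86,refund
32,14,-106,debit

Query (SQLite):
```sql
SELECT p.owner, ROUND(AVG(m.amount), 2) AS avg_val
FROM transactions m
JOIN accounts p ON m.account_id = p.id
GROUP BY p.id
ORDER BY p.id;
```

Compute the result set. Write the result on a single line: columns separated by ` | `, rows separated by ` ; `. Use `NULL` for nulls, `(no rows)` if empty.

Bob | 74 ; Nora | 40 ; Tara | 355 ; Eve | -18.33 ; Sam | -25

Join each transactions row to its accounts via account_id.
Group joined rows by accounts.id; compute ROUND(AVG(m.amount), 2) per group.
  2: ids {1, 9, 12, 24} → ROUND(AVG(m.amount), 2)=74
  12: ids {11, 27, 31} → ROUND(AVG(m.amount), 2)=40
  13: ids {14} → ROUND(AVG(m.amount), 2)=355
  14: ids {6, 30, 32} → ROUND(AVG(m.amount), 2)=-18.33
  16: ids {21, 29} → ROUND(AVG(m.amount), 2)=-25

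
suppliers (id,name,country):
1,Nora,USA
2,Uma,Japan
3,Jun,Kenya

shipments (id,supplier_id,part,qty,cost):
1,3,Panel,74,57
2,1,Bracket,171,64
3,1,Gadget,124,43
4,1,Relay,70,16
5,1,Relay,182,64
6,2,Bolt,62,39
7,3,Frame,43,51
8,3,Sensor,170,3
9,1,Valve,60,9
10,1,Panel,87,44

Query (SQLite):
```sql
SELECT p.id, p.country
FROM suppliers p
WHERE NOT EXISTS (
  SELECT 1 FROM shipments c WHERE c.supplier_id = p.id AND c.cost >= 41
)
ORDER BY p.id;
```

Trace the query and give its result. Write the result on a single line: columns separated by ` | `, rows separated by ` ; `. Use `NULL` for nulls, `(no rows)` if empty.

For each suppliers row, check whether any shipments with matching supplier_id has cost >= 41.
Keep rows where that is false.

2 | Japan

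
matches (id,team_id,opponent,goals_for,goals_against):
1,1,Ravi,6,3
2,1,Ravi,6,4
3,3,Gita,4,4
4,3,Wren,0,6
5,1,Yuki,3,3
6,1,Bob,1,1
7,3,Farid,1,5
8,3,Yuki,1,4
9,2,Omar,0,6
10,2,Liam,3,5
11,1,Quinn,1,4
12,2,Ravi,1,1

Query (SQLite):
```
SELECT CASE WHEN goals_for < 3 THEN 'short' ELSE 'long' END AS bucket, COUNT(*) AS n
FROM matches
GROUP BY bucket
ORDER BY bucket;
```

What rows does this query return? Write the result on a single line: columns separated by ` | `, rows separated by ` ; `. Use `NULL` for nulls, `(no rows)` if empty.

long | 5 ; short | 7

Bucket rows by goals_for < 3 → 'short' else 'long'; count each bucket.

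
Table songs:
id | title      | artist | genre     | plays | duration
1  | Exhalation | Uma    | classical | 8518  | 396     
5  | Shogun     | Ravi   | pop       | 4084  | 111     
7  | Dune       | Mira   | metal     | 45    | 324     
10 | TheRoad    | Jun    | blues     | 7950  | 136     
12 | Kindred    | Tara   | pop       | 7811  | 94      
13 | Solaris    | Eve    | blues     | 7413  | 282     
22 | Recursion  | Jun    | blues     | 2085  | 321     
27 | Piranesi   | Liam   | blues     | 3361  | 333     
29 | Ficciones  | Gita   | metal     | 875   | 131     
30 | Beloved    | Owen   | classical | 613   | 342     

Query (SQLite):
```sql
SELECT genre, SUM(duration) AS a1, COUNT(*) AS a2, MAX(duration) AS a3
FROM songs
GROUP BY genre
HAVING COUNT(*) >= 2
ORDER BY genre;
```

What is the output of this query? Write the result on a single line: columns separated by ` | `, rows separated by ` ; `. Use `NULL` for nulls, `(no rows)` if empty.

blues | 1072 | 4 | 333 ; classical | 738 | 2 | 396 ; metal | 455 | 2 | 324 ; pop | 205 | 2 | 111

Group songs by genre.
Per group compute: SUM(duration), COUNT(*), MAX(duration).
HAVING: drop groups with fewer than 2 rows.
  blues: ids {10, 13, 22, 27} → SUM(duration)=1072, COUNT(*)=4, MAX(duration)=333
  classical: ids {1, 30} → SUM(duration)=738, COUNT(*)=2, MAX(duration)=396
  metal: ids {7, 29} → SUM(duration)=455, COUNT(*)=2, MAX(duration)=324
  pop: ids {5, 12} → SUM(duration)=205, COUNT(*)=2, MAX(duration)=111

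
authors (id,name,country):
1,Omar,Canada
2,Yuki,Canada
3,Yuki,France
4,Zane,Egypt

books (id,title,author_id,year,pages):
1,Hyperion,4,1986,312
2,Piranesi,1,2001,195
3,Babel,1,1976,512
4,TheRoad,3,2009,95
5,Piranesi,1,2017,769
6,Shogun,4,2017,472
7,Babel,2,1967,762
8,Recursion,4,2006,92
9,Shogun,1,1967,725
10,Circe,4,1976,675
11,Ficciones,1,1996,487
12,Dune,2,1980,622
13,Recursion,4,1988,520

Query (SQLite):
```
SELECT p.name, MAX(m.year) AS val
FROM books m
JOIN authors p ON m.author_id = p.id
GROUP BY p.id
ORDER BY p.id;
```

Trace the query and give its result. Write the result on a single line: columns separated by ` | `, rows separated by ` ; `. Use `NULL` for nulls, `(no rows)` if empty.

Join each books row to its authors via author_id.
Group joined rows by authors.id; compute MAX(m.year) per group.
  1: ids {2, 3, 5, 9, 11} → MAX(m.year)=2017
  2: ids {7, 12} → MAX(m.year)=1980
  3: ids {4} → MAX(m.year)=2009
  4: ids {1, 6, 8, 10, 13} → MAX(m.year)=2017

Omar | 2017 ; Yuki | 1980 ; Yuki | 2009 ; Zane | 2017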